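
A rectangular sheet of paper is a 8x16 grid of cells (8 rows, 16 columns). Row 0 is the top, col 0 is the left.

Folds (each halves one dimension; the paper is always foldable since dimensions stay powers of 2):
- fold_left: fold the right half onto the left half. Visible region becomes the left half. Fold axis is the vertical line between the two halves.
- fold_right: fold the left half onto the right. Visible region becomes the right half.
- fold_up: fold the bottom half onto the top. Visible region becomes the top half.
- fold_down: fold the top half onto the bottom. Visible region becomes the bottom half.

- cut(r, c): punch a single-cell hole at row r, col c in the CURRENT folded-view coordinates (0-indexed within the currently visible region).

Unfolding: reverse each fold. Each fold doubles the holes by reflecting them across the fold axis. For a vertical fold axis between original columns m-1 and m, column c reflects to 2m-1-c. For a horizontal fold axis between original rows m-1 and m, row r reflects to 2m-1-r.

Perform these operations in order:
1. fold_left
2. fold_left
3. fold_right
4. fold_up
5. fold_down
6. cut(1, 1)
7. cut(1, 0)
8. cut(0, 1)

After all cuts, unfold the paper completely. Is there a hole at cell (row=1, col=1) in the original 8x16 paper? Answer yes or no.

Answer: no

Derivation:
Op 1 fold_left: fold axis v@8; visible region now rows[0,8) x cols[0,8) = 8x8
Op 2 fold_left: fold axis v@4; visible region now rows[0,8) x cols[0,4) = 8x4
Op 3 fold_right: fold axis v@2; visible region now rows[0,8) x cols[2,4) = 8x2
Op 4 fold_up: fold axis h@4; visible region now rows[0,4) x cols[2,4) = 4x2
Op 5 fold_down: fold axis h@2; visible region now rows[2,4) x cols[2,4) = 2x2
Op 6 cut(1, 1): punch at orig (3,3); cuts so far [(3, 3)]; region rows[2,4) x cols[2,4) = 2x2
Op 7 cut(1, 0): punch at orig (3,2); cuts so far [(3, 2), (3, 3)]; region rows[2,4) x cols[2,4) = 2x2
Op 8 cut(0, 1): punch at orig (2,3); cuts so far [(2, 3), (3, 2), (3, 3)]; region rows[2,4) x cols[2,4) = 2x2
Unfold 1 (reflect across h@2): 6 holes -> [(0, 2), (0, 3), (1, 3), (2, 3), (3, 2), (3, 3)]
Unfold 2 (reflect across h@4): 12 holes -> [(0, 2), (0, 3), (1, 3), (2, 3), (3, 2), (3, 3), (4, 2), (4, 3), (5, 3), (6, 3), (7, 2), (7, 3)]
Unfold 3 (reflect across v@2): 24 holes -> [(0, 0), (0, 1), (0, 2), (0, 3), (1, 0), (1, 3), (2, 0), (2, 3), (3, 0), (3, 1), (3, 2), (3, 3), (4, 0), (4, 1), (4, 2), (4, 3), (5, 0), (5, 3), (6, 0), (6, 3), (7, 0), (7, 1), (7, 2), (7, 3)]
Unfold 4 (reflect across v@4): 48 holes -> [(0, 0), (0, 1), (0, 2), (0, 3), (0, 4), (0, 5), (0, 6), (0, 7), (1, 0), (1, 3), (1, 4), (1, 7), (2, 0), (2, 3), (2, 4), (2, 7), (3, 0), (3, 1), (3, 2), (3, 3), (3, 4), (3, 5), (3, 6), (3, 7), (4, 0), (4, 1), (4, 2), (4, 3), (4, 4), (4, 5), (4, 6), (4, 7), (5, 0), (5, 3), (5, 4), (5, 7), (6, 0), (6, 3), (6, 4), (6, 7), (7, 0), (7, 1), (7, 2), (7, 3), (7, 4), (7, 5), (7, 6), (7, 7)]
Unfold 5 (reflect across v@8): 96 holes -> [(0, 0), (0, 1), (0, 2), (0, 3), (0, 4), (0, 5), (0, 6), (0, 7), (0, 8), (0, 9), (0, 10), (0, 11), (0, 12), (0, 13), (0, 14), (0, 15), (1, 0), (1, 3), (1, 4), (1, 7), (1, 8), (1, 11), (1, 12), (1, 15), (2, 0), (2, 3), (2, 4), (2, 7), (2, 8), (2, 11), (2, 12), (2, 15), (3, 0), (3, 1), (3, 2), (3, 3), (3, 4), (3, 5), (3, 6), (3, 7), (3, 8), (3, 9), (3, 10), (3, 11), (3, 12), (3, 13), (3, 14), (3, 15), (4, 0), (4, 1), (4, 2), (4, 3), (4, 4), (4, 5), (4, 6), (4, 7), (4, 8), (4, 9), (4, 10), (4, 11), (4, 12), (4, 13), (4, 14), (4, 15), (5, 0), (5, 3), (5, 4), (5, 7), (5, 8), (5, 11), (5, 12), (5, 15), (6, 0), (6, 3), (6, 4), (6, 7), (6, 8), (6, 11), (6, 12), (6, 15), (7, 0), (7, 1), (7, 2), (7, 3), (7, 4), (7, 5), (7, 6), (7, 7), (7, 8), (7, 9), (7, 10), (7, 11), (7, 12), (7, 13), (7, 14), (7, 15)]
Holes: [(0, 0), (0, 1), (0, 2), (0, 3), (0, 4), (0, 5), (0, 6), (0, 7), (0, 8), (0, 9), (0, 10), (0, 11), (0, 12), (0, 13), (0, 14), (0, 15), (1, 0), (1, 3), (1, 4), (1, 7), (1, 8), (1, 11), (1, 12), (1, 15), (2, 0), (2, 3), (2, 4), (2, 7), (2, 8), (2, 11), (2, 12), (2, 15), (3, 0), (3, 1), (3, 2), (3, 3), (3, 4), (3, 5), (3, 6), (3, 7), (3, 8), (3, 9), (3, 10), (3, 11), (3, 12), (3, 13), (3, 14), (3, 15), (4, 0), (4, 1), (4, 2), (4, 3), (4, 4), (4, 5), (4, 6), (4, 7), (4, 8), (4, 9), (4, 10), (4, 11), (4, 12), (4, 13), (4, 14), (4, 15), (5, 0), (5, 3), (5, 4), (5, 7), (5, 8), (5, 11), (5, 12), (5, 15), (6, 0), (6, 3), (6, 4), (6, 7), (6, 8), (6, 11), (6, 12), (6, 15), (7, 0), (7, 1), (7, 2), (7, 3), (7, 4), (7, 5), (7, 6), (7, 7), (7, 8), (7, 9), (7, 10), (7, 11), (7, 12), (7, 13), (7, 14), (7, 15)]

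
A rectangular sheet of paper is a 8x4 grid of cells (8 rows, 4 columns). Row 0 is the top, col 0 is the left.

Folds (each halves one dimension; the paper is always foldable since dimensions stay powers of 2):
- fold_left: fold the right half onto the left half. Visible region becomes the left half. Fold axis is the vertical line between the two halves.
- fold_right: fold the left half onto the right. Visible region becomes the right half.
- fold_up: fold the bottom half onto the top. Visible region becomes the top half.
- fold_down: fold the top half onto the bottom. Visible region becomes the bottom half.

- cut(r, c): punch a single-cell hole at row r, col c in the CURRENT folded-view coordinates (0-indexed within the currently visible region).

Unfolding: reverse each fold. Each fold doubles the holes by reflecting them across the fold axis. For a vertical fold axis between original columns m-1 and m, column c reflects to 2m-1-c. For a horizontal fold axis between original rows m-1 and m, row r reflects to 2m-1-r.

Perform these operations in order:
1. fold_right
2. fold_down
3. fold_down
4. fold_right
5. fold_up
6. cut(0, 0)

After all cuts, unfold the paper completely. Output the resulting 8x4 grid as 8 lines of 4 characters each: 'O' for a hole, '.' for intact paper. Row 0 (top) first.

Answer: OOOO
OOOO
OOOO
OOOO
OOOO
OOOO
OOOO
OOOO

Derivation:
Op 1 fold_right: fold axis v@2; visible region now rows[0,8) x cols[2,4) = 8x2
Op 2 fold_down: fold axis h@4; visible region now rows[4,8) x cols[2,4) = 4x2
Op 3 fold_down: fold axis h@6; visible region now rows[6,8) x cols[2,4) = 2x2
Op 4 fold_right: fold axis v@3; visible region now rows[6,8) x cols[3,4) = 2x1
Op 5 fold_up: fold axis h@7; visible region now rows[6,7) x cols[3,4) = 1x1
Op 6 cut(0, 0): punch at orig (6,3); cuts so far [(6, 3)]; region rows[6,7) x cols[3,4) = 1x1
Unfold 1 (reflect across h@7): 2 holes -> [(6, 3), (7, 3)]
Unfold 2 (reflect across v@3): 4 holes -> [(6, 2), (6, 3), (7, 2), (7, 3)]
Unfold 3 (reflect across h@6): 8 holes -> [(4, 2), (4, 3), (5, 2), (5, 3), (6, 2), (6, 3), (7, 2), (7, 3)]
Unfold 4 (reflect across h@4): 16 holes -> [(0, 2), (0, 3), (1, 2), (1, 3), (2, 2), (2, 3), (3, 2), (3, 3), (4, 2), (4, 3), (5, 2), (5, 3), (6, 2), (6, 3), (7, 2), (7, 3)]
Unfold 5 (reflect across v@2): 32 holes -> [(0, 0), (0, 1), (0, 2), (0, 3), (1, 0), (1, 1), (1, 2), (1, 3), (2, 0), (2, 1), (2, 2), (2, 3), (3, 0), (3, 1), (3, 2), (3, 3), (4, 0), (4, 1), (4, 2), (4, 3), (5, 0), (5, 1), (5, 2), (5, 3), (6, 0), (6, 1), (6, 2), (6, 3), (7, 0), (7, 1), (7, 2), (7, 3)]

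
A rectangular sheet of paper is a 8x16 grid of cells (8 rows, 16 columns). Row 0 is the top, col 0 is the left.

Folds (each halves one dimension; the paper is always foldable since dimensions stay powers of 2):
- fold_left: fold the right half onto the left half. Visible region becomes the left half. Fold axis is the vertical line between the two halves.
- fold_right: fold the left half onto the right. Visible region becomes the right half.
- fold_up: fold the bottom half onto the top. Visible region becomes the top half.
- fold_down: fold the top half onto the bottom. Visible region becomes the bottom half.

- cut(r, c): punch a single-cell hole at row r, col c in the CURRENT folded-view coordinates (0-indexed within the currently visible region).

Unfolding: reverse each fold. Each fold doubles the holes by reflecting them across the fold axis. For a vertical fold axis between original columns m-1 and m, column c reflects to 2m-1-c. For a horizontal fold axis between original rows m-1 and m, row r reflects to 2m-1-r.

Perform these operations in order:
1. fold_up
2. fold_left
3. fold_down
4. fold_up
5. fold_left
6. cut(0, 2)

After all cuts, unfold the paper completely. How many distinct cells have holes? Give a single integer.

Op 1 fold_up: fold axis h@4; visible region now rows[0,4) x cols[0,16) = 4x16
Op 2 fold_left: fold axis v@8; visible region now rows[0,4) x cols[0,8) = 4x8
Op 3 fold_down: fold axis h@2; visible region now rows[2,4) x cols[0,8) = 2x8
Op 4 fold_up: fold axis h@3; visible region now rows[2,3) x cols[0,8) = 1x8
Op 5 fold_left: fold axis v@4; visible region now rows[2,3) x cols[0,4) = 1x4
Op 6 cut(0, 2): punch at orig (2,2); cuts so far [(2, 2)]; region rows[2,3) x cols[0,4) = 1x4
Unfold 1 (reflect across v@4): 2 holes -> [(2, 2), (2, 5)]
Unfold 2 (reflect across h@3): 4 holes -> [(2, 2), (2, 5), (3, 2), (3, 5)]
Unfold 3 (reflect across h@2): 8 holes -> [(0, 2), (0, 5), (1, 2), (1, 5), (2, 2), (2, 5), (3, 2), (3, 5)]
Unfold 4 (reflect across v@8): 16 holes -> [(0, 2), (0, 5), (0, 10), (0, 13), (1, 2), (1, 5), (1, 10), (1, 13), (2, 2), (2, 5), (2, 10), (2, 13), (3, 2), (3, 5), (3, 10), (3, 13)]
Unfold 5 (reflect across h@4): 32 holes -> [(0, 2), (0, 5), (0, 10), (0, 13), (1, 2), (1, 5), (1, 10), (1, 13), (2, 2), (2, 5), (2, 10), (2, 13), (3, 2), (3, 5), (3, 10), (3, 13), (4, 2), (4, 5), (4, 10), (4, 13), (5, 2), (5, 5), (5, 10), (5, 13), (6, 2), (6, 5), (6, 10), (6, 13), (7, 2), (7, 5), (7, 10), (7, 13)]

Answer: 32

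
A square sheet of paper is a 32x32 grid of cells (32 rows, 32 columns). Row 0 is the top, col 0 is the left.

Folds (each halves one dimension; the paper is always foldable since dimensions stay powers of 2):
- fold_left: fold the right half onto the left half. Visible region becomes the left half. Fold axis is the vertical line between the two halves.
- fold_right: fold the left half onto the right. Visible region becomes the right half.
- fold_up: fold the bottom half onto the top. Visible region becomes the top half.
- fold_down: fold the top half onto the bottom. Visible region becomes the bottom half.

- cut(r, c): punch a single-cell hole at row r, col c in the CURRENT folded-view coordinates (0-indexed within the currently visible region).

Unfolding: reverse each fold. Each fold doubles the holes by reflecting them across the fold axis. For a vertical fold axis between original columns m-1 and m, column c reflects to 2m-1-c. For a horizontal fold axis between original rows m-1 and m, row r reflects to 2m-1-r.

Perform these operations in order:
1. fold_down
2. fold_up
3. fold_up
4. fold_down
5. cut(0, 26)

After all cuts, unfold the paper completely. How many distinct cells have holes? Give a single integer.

Answer: 16

Derivation:
Op 1 fold_down: fold axis h@16; visible region now rows[16,32) x cols[0,32) = 16x32
Op 2 fold_up: fold axis h@24; visible region now rows[16,24) x cols[0,32) = 8x32
Op 3 fold_up: fold axis h@20; visible region now rows[16,20) x cols[0,32) = 4x32
Op 4 fold_down: fold axis h@18; visible region now rows[18,20) x cols[0,32) = 2x32
Op 5 cut(0, 26): punch at orig (18,26); cuts so far [(18, 26)]; region rows[18,20) x cols[0,32) = 2x32
Unfold 1 (reflect across h@18): 2 holes -> [(17, 26), (18, 26)]
Unfold 2 (reflect across h@20): 4 holes -> [(17, 26), (18, 26), (21, 26), (22, 26)]
Unfold 3 (reflect across h@24): 8 holes -> [(17, 26), (18, 26), (21, 26), (22, 26), (25, 26), (26, 26), (29, 26), (30, 26)]
Unfold 4 (reflect across h@16): 16 holes -> [(1, 26), (2, 26), (5, 26), (6, 26), (9, 26), (10, 26), (13, 26), (14, 26), (17, 26), (18, 26), (21, 26), (22, 26), (25, 26), (26, 26), (29, 26), (30, 26)]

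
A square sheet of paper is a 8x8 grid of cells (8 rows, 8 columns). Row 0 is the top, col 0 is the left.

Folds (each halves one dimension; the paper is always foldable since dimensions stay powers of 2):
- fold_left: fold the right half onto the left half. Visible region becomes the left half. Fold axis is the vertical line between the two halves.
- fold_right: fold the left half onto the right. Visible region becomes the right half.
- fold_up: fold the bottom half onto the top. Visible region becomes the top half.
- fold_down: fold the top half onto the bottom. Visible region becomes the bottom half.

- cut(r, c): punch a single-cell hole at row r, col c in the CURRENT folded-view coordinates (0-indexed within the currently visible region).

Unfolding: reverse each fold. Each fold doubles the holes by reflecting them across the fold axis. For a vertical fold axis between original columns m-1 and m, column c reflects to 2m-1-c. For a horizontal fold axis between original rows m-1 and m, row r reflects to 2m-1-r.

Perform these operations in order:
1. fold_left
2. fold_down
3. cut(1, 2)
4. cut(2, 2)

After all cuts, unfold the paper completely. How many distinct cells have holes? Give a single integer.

Op 1 fold_left: fold axis v@4; visible region now rows[0,8) x cols[0,4) = 8x4
Op 2 fold_down: fold axis h@4; visible region now rows[4,8) x cols[0,4) = 4x4
Op 3 cut(1, 2): punch at orig (5,2); cuts so far [(5, 2)]; region rows[4,8) x cols[0,4) = 4x4
Op 4 cut(2, 2): punch at orig (6,2); cuts so far [(5, 2), (6, 2)]; region rows[4,8) x cols[0,4) = 4x4
Unfold 1 (reflect across h@4): 4 holes -> [(1, 2), (2, 2), (5, 2), (6, 2)]
Unfold 2 (reflect across v@4): 8 holes -> [(1, 2), (1, 5), (2, 2), (2, 5), (5, 2), (5, 5), (6, 2), (6, 5)]

Answer: 8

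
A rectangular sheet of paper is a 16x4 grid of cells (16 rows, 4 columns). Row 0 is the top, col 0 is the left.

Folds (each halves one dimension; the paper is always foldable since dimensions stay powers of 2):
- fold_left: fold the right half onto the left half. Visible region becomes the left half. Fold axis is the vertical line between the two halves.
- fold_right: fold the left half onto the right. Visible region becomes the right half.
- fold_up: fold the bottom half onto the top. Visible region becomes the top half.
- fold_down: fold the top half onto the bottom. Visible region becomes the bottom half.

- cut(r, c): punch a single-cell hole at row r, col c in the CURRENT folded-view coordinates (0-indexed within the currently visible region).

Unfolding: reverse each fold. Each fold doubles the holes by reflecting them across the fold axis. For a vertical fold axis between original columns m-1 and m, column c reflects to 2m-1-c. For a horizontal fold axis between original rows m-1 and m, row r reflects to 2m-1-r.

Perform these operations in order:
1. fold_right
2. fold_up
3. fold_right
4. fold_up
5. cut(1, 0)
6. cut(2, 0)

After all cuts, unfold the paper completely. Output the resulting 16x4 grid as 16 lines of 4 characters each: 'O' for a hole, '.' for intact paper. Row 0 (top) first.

Op 1 fold_right: fold axis v@2; visible region now rows[0,16) x cols[2,4) = 16x2
Op 2 fold_up: fold axis h@8; visible region now rows[0,8) x cols[2,4) = 8x2
Op 3 fold_right: fold axis v@3; visible region now rows[0,8) x cols[3,4) = 8x1
Op 4 fold_up: fold axis h@4; visible region now rows[0,4) x cols[3,4) = 4x1
Op 5 cut(1, 0): punch at orig (1,3); cuts so far [(1, 3)]; region rows[0,4) x cols[3,4) = 4x1
Op 6 cut(2, 0): punch at orig (2,3); cuts so far [(1, 3), (2, 3)]; region rows[0,4) x cols[3,4) = 4x1
Unfold 1 (reflect across h@4): 4 holes -> [(1, 3), (2, 3), (5, 3), (6, 3)]
Unfold 2 (reflect across v@3): 8 holes -> [(1, 2), (1, 3), (2, 2), (2, 3), (5, 2), (5, 3), (6, 2), (6, 3)]
Unfold 3 (reflect across h@8): 16 holes -> [(1, 2), (1, 3), (2, 2), (2, 3), (5, 2), (5, 3), (6, 2), (6, 3), (9, 2), (9, 3), (10, 2), (10, 3), (13, 2), (13, 3), (14, 2), (14, 3)]
Unfold 4 (reflect across v@2): 32 holes -> [(1, 0), (1, 1), (1, 2), (1, 3), (2, 0), (2, 1), (2, 2), (2, 3), (5, 0), (5, 1), (5, 2), (5, 3), (6, 0), (6, 1), (6, 2), (6, 3), (9, 0), (9, 1), (9, 2), (9, 3), (10, 0), (10, 1), (10, 2), (10, 3), (13, 0), (13, 1), (13, 2), (13, 3), (14, 0), (14, 1), (14, 2), (14, 3)]

Answer: ....
OOOO
OOOO
....
....
OOOO
OOOO
....
....
OOOO
OOOO
....
....
OOOO
OOOO
....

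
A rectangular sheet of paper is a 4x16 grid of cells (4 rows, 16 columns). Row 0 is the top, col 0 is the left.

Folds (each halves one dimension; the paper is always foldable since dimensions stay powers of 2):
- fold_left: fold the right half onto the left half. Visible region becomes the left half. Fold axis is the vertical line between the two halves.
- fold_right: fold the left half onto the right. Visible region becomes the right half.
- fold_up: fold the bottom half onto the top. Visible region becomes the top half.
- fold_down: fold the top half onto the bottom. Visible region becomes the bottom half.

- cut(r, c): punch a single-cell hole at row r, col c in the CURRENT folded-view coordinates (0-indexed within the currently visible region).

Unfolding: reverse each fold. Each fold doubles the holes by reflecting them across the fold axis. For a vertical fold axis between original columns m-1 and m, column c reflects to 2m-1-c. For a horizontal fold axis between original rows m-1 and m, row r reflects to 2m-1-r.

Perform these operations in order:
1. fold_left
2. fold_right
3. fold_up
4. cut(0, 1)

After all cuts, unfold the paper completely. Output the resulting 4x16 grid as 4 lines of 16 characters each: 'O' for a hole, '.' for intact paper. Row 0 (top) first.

Answer: ..O..O....O..O..
................
................
..O..O....O..O..

Derivation:
Op 1 fold_left: fold axis v@8; visible region now rows[0,4) x cols[0,8) = 4x8
Op 2 fold_right: fold axis v@4; visible region now rows[0,4) x cols[4,8) = 4x4
Op 3 fold_up: fold axis h@2; visible region now rows[0,2) x cols[4,8) = 2x4
Op 4 cut(0, 1): punch at orig (0,5); cuts so far [(0, 5)]; region rows[0,2) x cols[4,8) = 2x4
Unfold 1 (reflect across h@2): 2 holes -> [(0, 5), (3, 5)]
Unfold 2 (reflect across v@4): 4 holes -> [(0, 2), (0, 5), (3, 2), (3, 5)]
Unfold 3 (reflect across v@8): 8 holes -> [(0, 2), (0, 5), (0, 10), (0, 13), (3, 2), (3, 5), (3, 10), (3, 13)]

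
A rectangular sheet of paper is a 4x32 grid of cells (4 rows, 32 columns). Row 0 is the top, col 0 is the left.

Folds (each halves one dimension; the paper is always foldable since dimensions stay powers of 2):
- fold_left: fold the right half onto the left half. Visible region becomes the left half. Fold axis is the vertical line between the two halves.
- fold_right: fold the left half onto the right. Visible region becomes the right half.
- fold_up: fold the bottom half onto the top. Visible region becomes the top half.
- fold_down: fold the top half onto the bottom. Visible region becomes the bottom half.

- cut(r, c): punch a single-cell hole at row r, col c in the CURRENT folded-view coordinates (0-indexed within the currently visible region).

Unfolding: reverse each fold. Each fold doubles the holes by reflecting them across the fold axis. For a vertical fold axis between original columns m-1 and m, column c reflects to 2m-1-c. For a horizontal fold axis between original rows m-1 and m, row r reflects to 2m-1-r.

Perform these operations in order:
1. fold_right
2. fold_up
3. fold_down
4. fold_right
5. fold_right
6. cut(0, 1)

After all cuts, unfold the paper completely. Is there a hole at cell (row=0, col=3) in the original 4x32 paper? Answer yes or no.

Op 1 fold_right: fold axis v@16; visible region now rows[0,4) x cols[16,32) = 4x16
Op 2 fold_up: fold axis h@2; visible region now rows[0,2) x cols[16,32) = 2x16
Op 3 fold_down: fold axis h@1; visible region now rows[1,2) x cols[16,32) = 1x16
Op 4 fold_right: fold axis v@24; visible region now rows[1,2) x cols[24,32) = 1x8
Op 5 fold_right: fold axis v@28; visible region now rows[1,2) x cols[28,32) = 1x4
Op 6 cut(0, 1): punch at orig (1,29); cuts so far [(1, 29)]; region rows[1,2) x cols[28,32) = 1x4
Unfold 1 (reflect across v@28): 2 holes -> [(1, 26), (1, 29)]
Unfold 2 (reflect across v@24): 4 holes -> [(1, 18), (1, 21), (1, 26), (1, 29)]
Unfold 3 (reflect across h@1): 8 holes -> [(0, 18), (0, 21), (0, 26), (0, 29), (1, 18), (1, 21), (1, 26), (1, 29)]
Unfold 4 (reflect across h@2): 16 holes -> [(0, 18), (0, 21), (0, 26), (0, 29), (1, 18), (1, 21), (1, 26), (1, 29), (2, 18), (2, 21), (2, 26), (2, 29), (3, 18), (3, 21), (3, 26), (3, 29)]
Unfold 5 (reflect across v@16): 32 holes -> [(0, 2), (0, 5), (0, 10), (0, 13), (0, 18), (0, 21), (0, 26), (0, 29), (1, 2), (1, 5), (1, 10), (1, 13), (1, 18), (1, 21), (1, 26), (1, 29), (2, 2), (2, 5), (2, 10), (2, 13), (2, 18), (2, 21), (2, 26), (2, 29), (3, 2), (3, 5), (3, 10), (3, 13), (3, 18), (3, 21), (3, 26), (3, 29)]
Holes: [(0, 2), (0, 5), (0, 10), (0, 13), (0, 18), (0, 21), (0, 26), (0, 29), (1, 2), (1, 5), (1, 10), (1, 13), (1, 18), (1, 21), (1, 26), (1, 29), (2, 2), (2, 5), (2, 10), (2, 13), (2, 18), (2, 21), (2, 26), (2, 29), (3, 2), (3, 5), (3, 10), (3, 13), (3, 18), (3, 21), (3, 26), (3, 29)]

Answer: no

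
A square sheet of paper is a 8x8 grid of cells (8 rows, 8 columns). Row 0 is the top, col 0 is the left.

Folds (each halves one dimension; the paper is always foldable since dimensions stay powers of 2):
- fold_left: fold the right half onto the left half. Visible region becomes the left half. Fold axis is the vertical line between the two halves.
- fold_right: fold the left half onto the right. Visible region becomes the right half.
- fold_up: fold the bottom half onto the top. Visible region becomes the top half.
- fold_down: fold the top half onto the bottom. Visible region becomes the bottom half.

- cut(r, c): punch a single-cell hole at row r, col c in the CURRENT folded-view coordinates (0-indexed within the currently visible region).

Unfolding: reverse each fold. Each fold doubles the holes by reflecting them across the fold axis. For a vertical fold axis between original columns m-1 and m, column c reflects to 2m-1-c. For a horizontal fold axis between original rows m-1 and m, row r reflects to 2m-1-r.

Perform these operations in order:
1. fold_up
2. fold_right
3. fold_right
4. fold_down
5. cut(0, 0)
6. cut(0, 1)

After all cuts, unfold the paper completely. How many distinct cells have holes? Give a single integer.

Op 1 fold_up: fold axis h@4; visible region now rows[0,4) x cols[0,8) = 4x8
Op 2 fold_right: fold axis v@4; visible region now rows[0,4) x cols[4,8) = 4x4
Op 3 fold_right: fold axis v@6; visible region now rows[0,4) x cols[6,8) = 4x2
Op 4 fold_down: fold axis h@2; visible region now rows[2,4) x cols[6,8) = 2x2
Op 5 cut(0, 0): punch at orig (2,6); cuts so far [(2, 6)]; region rows[2,4) x cols[6,8) = 2x2
Op 6 cut(0, 1): punch at orig (2,7); cuts so far [(2, 6), (2, 7)]; region rows[2,4) x cols[6,8) = 2x2
Unfold 1 (reflect across h@2): 4 holes -> [(1, 6), (1, 7), (2, 6), (2, 7)]
Unfold 2 (reflect across v@6): 8 holes -> [(1, 4), (1, 5), (1, 6), (1, 7), (2, 4), (2, 5), (2, 6), (2, 7)]
Unfold 3 (reflect across v@4): 16 holes -> [(1, 0), (1, 1), (1, 2), (1, 3), (1, 4), (1, 5), (1, 6), (1, 7), (2, 0), (2, 1), (2, 2), (2, 3), (2, 4), (2, 5), (2, 6), (2, 7)]
Unfold 4 (reflect across h@4): 32 holes -> [(1, 0), (1, 1), (1, 2), (1, 3), (1, 4), (1, 5), (1, 6), (1, 7), (2, 0), (2, 1), (2, 2), (2, 3), (2, 4), (2, 5), (2, 6), (2, 7), (5, 0), (5, 1), (5, 2), (5, 3), (5, 4), (5, 5), (5, 6), (5, 7), (6, 0), (6, 1), (6, 2), (6, 3), (6, 4), (6, 5), (6, 6), (6, 7)]

Answer: 32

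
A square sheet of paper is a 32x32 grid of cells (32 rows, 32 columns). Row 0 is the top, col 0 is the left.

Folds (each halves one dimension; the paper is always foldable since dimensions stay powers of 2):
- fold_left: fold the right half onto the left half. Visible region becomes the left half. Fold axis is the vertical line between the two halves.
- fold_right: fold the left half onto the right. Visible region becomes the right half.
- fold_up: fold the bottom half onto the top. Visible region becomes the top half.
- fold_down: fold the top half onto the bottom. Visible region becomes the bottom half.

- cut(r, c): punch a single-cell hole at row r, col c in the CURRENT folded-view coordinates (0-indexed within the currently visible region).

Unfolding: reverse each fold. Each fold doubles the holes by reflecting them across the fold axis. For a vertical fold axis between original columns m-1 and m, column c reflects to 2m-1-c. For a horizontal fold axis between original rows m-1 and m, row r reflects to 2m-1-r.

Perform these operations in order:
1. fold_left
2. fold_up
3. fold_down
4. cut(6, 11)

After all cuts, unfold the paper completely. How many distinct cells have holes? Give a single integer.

Op 1 fold_left: fold axis v@16; visible region now rows[0,32) x cols[0,16) = 32x16
Op 2 fold_up: fold axis h@16; visible region now rows[0,16) x cols[0,16) = 16x16
Op 3 fold_down: fold axis h@8; visible region now rows[8,16) x cols[0,16) = 8x16
Op 4 cut(6, 11): punch at orig (14,11); cuts so far [(14, 11)]; region rows[8,16) x cols[0,16) = 8x16
Unfold 1 (reflect across h@8): 2 holes -> [(1, 11), (14, 11)]
Unfold 2 (reflect across h@16): 4 holes -> [(1, 11), (14, 11), (17, 11), (30, 11)]
Unfold 3 (reflect across v@16): 8 holes -> [(1, 11), (1, 20), (14, 11), (14, 20), (17, 11), (17, 20), (30, 11), (30, 20)]

Answer: 8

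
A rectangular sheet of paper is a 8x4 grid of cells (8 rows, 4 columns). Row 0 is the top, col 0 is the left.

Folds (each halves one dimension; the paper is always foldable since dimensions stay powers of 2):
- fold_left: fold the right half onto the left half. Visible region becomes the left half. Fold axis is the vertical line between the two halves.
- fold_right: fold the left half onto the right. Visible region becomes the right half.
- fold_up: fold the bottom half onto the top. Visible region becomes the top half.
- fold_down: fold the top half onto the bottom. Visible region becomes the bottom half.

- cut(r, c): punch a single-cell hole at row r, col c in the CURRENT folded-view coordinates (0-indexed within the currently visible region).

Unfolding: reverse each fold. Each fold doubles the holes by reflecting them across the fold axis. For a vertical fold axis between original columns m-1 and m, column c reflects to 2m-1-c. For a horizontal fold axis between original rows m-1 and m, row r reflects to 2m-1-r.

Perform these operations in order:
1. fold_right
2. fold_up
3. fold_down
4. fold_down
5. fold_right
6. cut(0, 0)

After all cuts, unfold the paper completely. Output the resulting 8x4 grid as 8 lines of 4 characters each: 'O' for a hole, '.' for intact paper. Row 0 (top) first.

Answer: OOOO
OOOO
OOOO
OOOO
OOOO
OOOO
OOOO
OOOO

Derivation:
Op 1 fold_right: fold axis v@2; visible region now rows[0,8) x cols[2,4) = 8x2
Op 2 fold_up: fold axis h@4; visible region now rows[0,4) x cols[2,4) = 4x2
Op 3 fold_down: fold axis h@2; visible region now rows[2,4) x cols[2,4) = 2x2
Op 4 fold_down: fold axis h@3; visible region now rows[3,4) x cols[2,4) = 1x2
Op 5 fold_right: fold axis v@3; visible region now rows[3,4) x cols[3,4) = 1x1
Op 6 cut(0, 0): punch at orig (3,3); cuts so far [(3, 3)]; region rows[3,4) x cols[3,4) = 1x1
Unfold 1 (reflect across v@3): 2 holes -> [(3, 2), (3, 3)]
Unfold 2 (reflect across h@3): 4 holes -> [(2, 2), (2, 3), (3, 2), (3, 3)]
Unfold 3 (reflect across h@2): 8 holes -> [(0, 2), (0, 3), (1, 2), (1, 3), (2, 2), (2, 3), (3, 2), (3, 3)]
Unfold 4 (reflect across h@4): 16 holes -> [(0, 2), (0, 3), (1, 2), (1, 3), (2, 2), (2, 3), (3, 2), (3, 3), (4, 2), (4, 3), (5, 2), (5, 3), (6, 2), (6, 3), (7, 2), (7, 3)]
Unfold 5 (reflect across v@2): 32 holes -> [(0, 0), (0, 1), (0, 2), (0, 3), (1, 0), (1, 1), (1, 2), (1, 3), (2, 0), (2, 1), (2, 2), (2, 3), (3, 0), (3, 1), (3, 2), (3, 3), (4, 0), (4, 1), (4, 2), (4, 3), (5, 0), (5, 1), (5, 2), (5, 3), (6, 0), (6, 1), (6, 2), (6, 3), (7, 0), (7, 1), (7, 2), (7, 3)]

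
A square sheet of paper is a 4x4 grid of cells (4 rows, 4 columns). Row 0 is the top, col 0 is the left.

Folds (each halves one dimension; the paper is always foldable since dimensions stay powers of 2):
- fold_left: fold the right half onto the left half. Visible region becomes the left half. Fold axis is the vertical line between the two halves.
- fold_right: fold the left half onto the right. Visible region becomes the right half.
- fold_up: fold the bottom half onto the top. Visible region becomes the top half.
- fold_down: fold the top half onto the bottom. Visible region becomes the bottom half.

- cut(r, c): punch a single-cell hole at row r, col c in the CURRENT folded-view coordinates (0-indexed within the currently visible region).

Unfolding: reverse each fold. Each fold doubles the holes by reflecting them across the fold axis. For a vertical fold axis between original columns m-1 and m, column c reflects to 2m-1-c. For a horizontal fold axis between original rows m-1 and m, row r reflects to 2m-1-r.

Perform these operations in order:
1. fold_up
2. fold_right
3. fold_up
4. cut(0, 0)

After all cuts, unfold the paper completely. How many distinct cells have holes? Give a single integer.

Answer: 8

Derivation:
Op 1 fold_up: fold axis h@2; visible region now rows[0,2) x cols[0,4) = 2x4
Op 2 fold_right: fold axis v@2; visible region now rows[0,2) x cols[2,4) = 2x2
Op 3 fold_up: fold axis h@1; visible region now rows[0,1) x cols[2,4) = 1x2
Op 4 cut(0, 0): punch at orig (0,2); cuts so far [(0, 2)]; region rows[0,1) x cols[2,4) = 1x2
Unfold 1 (reflect across h@1): 2 holes -> [(0, 2), (1, 2)]
Unfold 2 (reflect across v@2): 4 holes -> [(0, 1), (0, 2), (1, 1), (1, 2)]
Unfold 3 (reflect across h@2): 8 holes -> [(0, 1), (0, 2), (1, 1), (1, 2), (2, 1), (2, 2), (3, 1), (3, 2)]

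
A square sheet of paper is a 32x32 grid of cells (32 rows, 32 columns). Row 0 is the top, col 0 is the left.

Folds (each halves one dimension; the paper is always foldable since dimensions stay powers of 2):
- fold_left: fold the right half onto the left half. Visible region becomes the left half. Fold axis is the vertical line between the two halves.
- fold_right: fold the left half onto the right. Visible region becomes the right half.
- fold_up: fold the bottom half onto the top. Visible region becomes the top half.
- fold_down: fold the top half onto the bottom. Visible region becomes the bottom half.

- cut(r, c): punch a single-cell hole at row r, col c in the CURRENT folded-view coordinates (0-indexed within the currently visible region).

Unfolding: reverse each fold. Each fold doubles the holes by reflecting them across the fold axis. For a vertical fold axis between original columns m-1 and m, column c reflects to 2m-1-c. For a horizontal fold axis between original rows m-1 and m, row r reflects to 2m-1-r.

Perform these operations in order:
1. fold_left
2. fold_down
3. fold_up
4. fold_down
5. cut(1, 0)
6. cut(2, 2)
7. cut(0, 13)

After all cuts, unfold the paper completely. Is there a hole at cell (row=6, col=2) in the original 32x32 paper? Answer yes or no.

Op 1 fold_left: fold axis v@16; visible region now rows[0,32) x cols[0,16) = 32x16
Op 2 fold_down: fold axis h@16; visible region now rows[16,32) x cols[0,16) = 16x16
Op 3 fold_up: fold axis h@24; visible region now rows[16,24) x cols[0,16) = 8x16
Op 4 fold_down: fold axis h@20; visible region now rows[20,24) x cols[0,16) = 4x16
Op 5 cut(1, 0): punch at orig (21,0); cuts so far [(21, 0)]; region rows[20,24) x cols[0,16) = 4x16
Op 6 cut(2, 2): punch at orig (22,2); cuts so far [(21, 0), (22, 2)]; region rows[20,24) x cols[0,16) = 4x16
Op 7 cut(0, 13): punch at orig (20,13); cuts so far [(20, 13), (21, 0), (22, 2)]; region rows[20,24) x cols[0,16) = 4x16
Unfold 1 (reflect across h@20): 6 holes -> [(17, 2), (18, 0), (19, 13), (20, 13), (21, 0), (22, 2)]
Unfold 2 (reflect across h@24): 12 holes -> [(17, 2), (18, 0), (19, 13), (20, 13), (21, 0), (22, 2), (25, 2), (26, 0), (27, 13), (28, 13), (29, 0), (30, 2)]
Unfold 3 (reflect across h@16): 24 holes -> [(1, 2), (2, 0), (3, 13), (4, 13), (5, 0), (6, 2), (9, 2), (10, 0), (11, 13), (12, 13), (13, 0), (14, 2), (17, 2), (18, 0), (19, 13), (20, 13), (21, 0), (22, 2), (25, 2), (26, 0), (27, 13), (28, 13), (29, 0), (30, 2)]
Unfold 4 (reflect across v@16): 48 holes -> [(1, 2), (1, 29), (2, 0), (2, 31), (3, 13), (3, 18), (4, 13), (4, 18), (5, 0), (5, 31), (6, 2), (6, 29), (9, 2), (9, 29), (10, 0), (10, 31), (11, 13), (11, 18), (12, 13), (12, 18), (13, 0), (13, 31), (14, 2), (14, 29), (17, 2), (17, 29), (18, 0), (18, 31), (19, 13), (19, 18), (20, 13), (20, 18), (21, 0), (21, 31), (22, 2), (22, 29), (25, 2), (25, 29), (26, 0), (26, 31), (27, 13), (27, 18), (28, 13), (28, 18), (29, 0), (29, 31), (30, 2), (30, 29)]
Holes: [(1, 2), (1, 29), (2, 0), (2, 31), (3, 13), (3, 18), (4, 13), (4, 18), (5, 0), (5, 31), (6, 2), (6, 29), (9, 2), (9, 29), (10, 0), (10, 31), (11, 13), (11, 18), (12, 13), (12, 18), (13, 0), (13, 31), (14, 2), (14, 29), (17, 2), (17, 29), (18, 0), (18, 31), (19, 13), (19, 18), (20, 13), (20, 18), (21, 0), (21, 31), (22, 2), (22, 29), (25, 2), (25, 29), (26, 0), (26, 31), (27, 13), (27, 18), (28, 13), (28, 18), (29, 0), (29, 31), (30, 2), (30, 29)]

Answer: yes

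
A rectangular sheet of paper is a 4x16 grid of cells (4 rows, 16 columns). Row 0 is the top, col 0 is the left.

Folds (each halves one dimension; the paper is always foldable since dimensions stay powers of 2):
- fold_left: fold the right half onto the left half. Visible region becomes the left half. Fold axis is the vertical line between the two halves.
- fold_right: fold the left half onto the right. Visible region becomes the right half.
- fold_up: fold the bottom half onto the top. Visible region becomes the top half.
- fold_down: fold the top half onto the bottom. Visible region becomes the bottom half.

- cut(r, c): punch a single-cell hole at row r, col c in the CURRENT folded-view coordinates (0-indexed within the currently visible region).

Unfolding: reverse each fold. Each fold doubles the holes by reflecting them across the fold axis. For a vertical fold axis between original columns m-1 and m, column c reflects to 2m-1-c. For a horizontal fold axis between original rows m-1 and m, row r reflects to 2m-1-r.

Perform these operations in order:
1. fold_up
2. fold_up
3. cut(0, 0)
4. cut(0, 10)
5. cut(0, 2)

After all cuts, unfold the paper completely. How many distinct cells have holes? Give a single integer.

Op 1 fold_up: fold axis h@2; visible region now rows[0,2) x cols[0,16) = 2x16
Op 2 fold_up: fold axis h@1; visible region now rows[0,1) x cols[0,16) = 1x16
Op 3 cut(0, 0): punch at orig (0,0); cuts so far [(0, 0)]; region rows[0,1) x cols[0,16) = 1x16
Op 4 cut(0, 10): punch at orig (0,10); cuts so far [(0, 0), (0, 10)]; region rows[0,1) x cols[0,16) = 1x16
Op 5 cut(0, 2): punch at orig (0,2); cuts so far [(0, 0), (0, 2), (0, 10)]; region rows[0,1) x cols[0,16) = 1x16
Unfold 1 (reflect across h@1): 6 holes -> [(0, 0), (0, 2), (0, 10), (1, 0), (1, 2), (1, 10)]
Unfold 2 (reflect across h@2): 12 holes -> [(0, 0), (0, 2), (0, 10), (1, 0), (1, 2), (1, 10), (2, 0), (2, 2), (2, 10), (3, 0), (3, 2), (3, 10)]

Answer: 12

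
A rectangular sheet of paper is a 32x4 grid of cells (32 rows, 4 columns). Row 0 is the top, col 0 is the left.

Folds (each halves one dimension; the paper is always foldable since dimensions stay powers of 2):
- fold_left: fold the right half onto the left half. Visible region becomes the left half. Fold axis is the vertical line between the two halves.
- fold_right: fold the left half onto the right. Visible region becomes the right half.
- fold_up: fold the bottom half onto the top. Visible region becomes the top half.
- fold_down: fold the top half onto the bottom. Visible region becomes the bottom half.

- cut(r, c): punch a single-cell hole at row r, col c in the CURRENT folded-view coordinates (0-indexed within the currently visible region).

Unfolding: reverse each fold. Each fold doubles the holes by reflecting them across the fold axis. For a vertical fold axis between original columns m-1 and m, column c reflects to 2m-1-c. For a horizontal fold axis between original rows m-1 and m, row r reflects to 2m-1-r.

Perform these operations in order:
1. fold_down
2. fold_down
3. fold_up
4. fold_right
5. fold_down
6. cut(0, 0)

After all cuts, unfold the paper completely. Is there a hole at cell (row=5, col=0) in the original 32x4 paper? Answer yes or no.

Answer: no

Derivation:
Op 1 fold_down: fold axis h@16; visible region now rows[16,32) x cols[0,4) = 16x4
Op 2 fold_down: fold axis h@24; visible region now rows[24,32) x cols[0,4) = 8x4
Op 3 fold_up: fold axis h@28; visible region now rows[24,28) x cols[0,4) = 4x4
Op 4 fold_right: fold axis v@2; visible region now rows[24,28) x cols[2,4) = 4x2
Op 5 fold_down: fold axis h@26; visible region now rows[26,28) x cols[2,4) = 2x2
Op 6 cut(0, 0): punch at orig (26,2); cuts so far [(26, 2)]; region rows[26,28) x cols[2,4) = 2x2
Unfold 1 (reflect across h@26): 2 holes -> [(25, 2), (26, 2)]
Unfold 2 (reflect across v@2): 4 holes -> [(25, 1), (25, 2), (26, 1), (26, 2)]
Unfold 3 (reflect across h@28): 8 holes -> [(25, 1), (25, 2), (26, 1), (26, 2), (29, 1), (29, 2), (30, 1), (30, 2)]
Unfold 4 (reflect across h@24): 16 holes -> [(17, 1), (17, 2), (18, 1), (18, 2), (21, 1), (21, 2), (22, 1), (22, 2), (25, 1), (25, 2), (26, 1), (26, 2), (29, 1), (29, 2), (30, 1), (30, 2)]
Unfold 5 (reflect across h@16): 32 holes -> [(1, 1), (1, 2), (2, 1), (2, 2), (5, 1), (5, 2), (6, 1), (6, 2), (9, 1), (9, 2), (10, 1), (10, 2), (13, 1), (13, 2), (14, 1), (14, 2), (17, 1), (17, 2), (18, 1), (18, 2), (21, 1), (21, 2), (22, 1), (22, 2), (25, 1), (25, 2), (26, 1), (26, 2), (29, 1), (29, 2), (30, 1), (30, 2)]
Holes: [(1, 1), (1, 2), (2, 1), (2, 2), (5, 1), (5, 2), (6, 1), (6, 2), (9, 1), (9, 2), (10, 1), (10, 2), (13, 1), (13, 2), (14, 1), (14, 2), (17, 1), (17, 2), (18, 1), (18, 2), (21, 1), (21, 2), (22, 1), (22, 2), (25, 1), (25, 2), (26, 1), (26, 2), (29, 1), (29, 2), (30, 1), (30, 2)]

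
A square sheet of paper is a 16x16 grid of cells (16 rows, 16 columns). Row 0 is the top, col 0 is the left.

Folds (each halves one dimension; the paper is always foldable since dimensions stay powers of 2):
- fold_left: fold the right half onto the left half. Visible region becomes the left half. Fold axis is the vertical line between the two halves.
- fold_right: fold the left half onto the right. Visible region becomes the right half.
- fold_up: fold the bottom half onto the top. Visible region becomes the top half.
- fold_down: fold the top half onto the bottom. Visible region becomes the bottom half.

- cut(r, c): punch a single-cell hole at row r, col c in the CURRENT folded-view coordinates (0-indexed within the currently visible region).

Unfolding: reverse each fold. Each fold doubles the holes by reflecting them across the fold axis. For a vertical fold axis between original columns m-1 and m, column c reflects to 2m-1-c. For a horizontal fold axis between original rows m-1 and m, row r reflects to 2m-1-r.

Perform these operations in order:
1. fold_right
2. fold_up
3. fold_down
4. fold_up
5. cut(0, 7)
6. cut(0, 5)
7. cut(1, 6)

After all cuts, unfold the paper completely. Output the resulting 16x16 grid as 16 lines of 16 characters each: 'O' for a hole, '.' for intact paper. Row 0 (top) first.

Op 1 fold_right: fold axis v@8; visible region now rows[0,16) x cols[8,16) = 16x8
Op 2 fold_up: fold axis h@8; visible region now rows[0,8) x cols[8,16) = 8x8
Op 3 fold_down: fold axis h@4; visible region now rows[4,8) x cols[8,16) = 4x8
Op 4 fold_up: fold axis h@6; visible region now rows[4,6) x cols[8,16) = 2x8
Op 5 cut(0, 7): punch at orig (4,15); cuts so far [(4, 15)]; region rows[4,6) x cols[8,16) = 2x8
Op 6 cut(0, 5): punch at orig (4,13); cuts so far [(4, 13), (4, 15)]; region rows[4,6) x cols[8,16) = 2x8
Op 7 cut(1, 6): punch at orig (5,14); cuts so far [(4, 13), (4, 15), (5, 14)]; region rows[4,6) x cols[8,16) = 2x8
Unfold 1 (reflect across h@6): 6 holes -> [(4, 13), (4, 15), (5, 14), (6, 14), (7, 13), (7, 15)]
Unfold 2 (reflect across h@4): 12 holes -> [(0, 13), (0, 15), (1, 14), (2, 14), (3, 13), (3, 15), (4, 13), (4, 15), (5, 14), (6, 14), (7, 13), (7, 15)]
Unfold 3 (reflect across h@8): 24 holes -> [(0, 13), (0, 15), (1, 14), (2, 14), (3, 13), (3, 15), (4, 13), (4, 15), (5, 14), (6, 14), (7, 13), (7, 15), (8, 13), (8, 15), (9, 14), (10, 14), (11, 13), (11, 15), (12, 13), (12, 15), (13, 14), (14, 14), (15, 13), (15, 15)]
Unfold 4 (reflect across v@8): 48 holes -> [(0, 0), (0, 2), (0, 13), (0, 15), (1, 1), (1, 14), (2, 1), (2, 14), (3, 0), (3, 2), (3, 13), (3, 15), (4, 0), (4, 2), (4, 13), (4, 15), (5, 1), (5, 14), (6, 1), (6, 14), (7, 0), (7, 2), (7, 13), (7, 15), (8, 0), (8, 2), (8, 13), (8, 15), (9, 1), (9, 14), (10, 1), (10, 14), (11, 0), (11, 2), (11, 13), (11, 15), (12, 0), (12, 2), (12, 13), (12, 15), (13, 1), (13, 14), (14, 1), (14, 14), (15, 0), (15, 2), (15, 13), (15, 15)]

Answer: O.O..........O.O
.O............O.
.O............O.
O.O..........O.O
O.O..........O.O
.O............O.
.O............O.
O.O..........O.O
O.O..........O.O
.O............O.
.O............O.
O.O..........O.O
O.O..........O.O
.O............O.
.O............O.
O.O..........O.O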